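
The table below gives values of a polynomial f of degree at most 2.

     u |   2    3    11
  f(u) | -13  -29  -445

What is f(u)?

Write f(u) = au^2 + bu + c. Substituting each data point gives a linear system:
  4a + 2b + c = -13
  9a + 3b + c = -29
  121a + 11b + c = -445
Solving the system yields a = -4, b = 4, c = -5.
So f(u) = -4u² + 4u - 5.
Check: f(2) = -13. ✓

f(u) = -4u^2 + 4u - 5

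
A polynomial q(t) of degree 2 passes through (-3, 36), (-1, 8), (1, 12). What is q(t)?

q(t) = 4t^2 + 2t + 6

Write q(t) = at^2 + bt + c. Substituting each data point gives a linear system:
  9a - 3b + c = 36
  a - b + c = 8
  a + b + c = 12
Solving the system yields a = 4, b = 2, c = 6.
So q(t) = 4t^2 + 2t + 6.
Check: q(-3) = 36. ✓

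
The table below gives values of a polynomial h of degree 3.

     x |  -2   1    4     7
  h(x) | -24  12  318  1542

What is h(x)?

Write h(x) = ax^3 + bx^2 + cx + d. Substituting each data point gives a linear system:
  -8a + 4b - 2c + d = -24
  a + b + c + d = 12
  64a + 16b + 4c + d = 318
  343a + 49b + 7c + d = 1542
Solving the system yields a = 4, b = 3, c = 3, d = 2.
So h(x) = 4x^3 + 3x^2 + 3x + 2.
Check: h(4) = 318. ✓

h(x) = 4x^3 + 3x^2 + 3x + 2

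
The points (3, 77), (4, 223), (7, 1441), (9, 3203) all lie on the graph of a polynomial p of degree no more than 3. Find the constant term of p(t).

Write p(t) = at^3 + bt^2 + ct + d. Substituting each data point gives a linear system:
  27a + 9b + 3c + d = 77
  64a + 16b + 4c + d = 223
  343a + 49b + 7c + d = 1441
  729a + 81b + 9c + d = 3203
Solving the system yields a = 5, b = -5, c = -4, d = -1.
So p(t) = 5t³ - 5t² - 4t - 1.
The constant term is -1.

-1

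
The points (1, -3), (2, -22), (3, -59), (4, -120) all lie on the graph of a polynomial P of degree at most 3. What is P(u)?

Using the Lagrange interpolation formula with nodes 1, 2, 3, 4:
  L_0(u) = (u - 2)(u - 3)(u - 4) / -6
  L_1(u) = (u - 1)(u - 3)(u - 4) / 2
  L_2(u) = (u - 1)(u - 2)(u - 4) / -2
  L_3(u) = (u - 1)(u - 2)(u - 3) / 6
Then P(u) = -3·L_0(u) - 22·L_1(u) - 59·L_2(u) - 120·L_3(u).
Expanding and collecting terms gives P(u) = -u^3 - 3u^2 - 3u + 4.
Check: P(4) = -120. ✓

P(u) = -u^3 - 3u^2 - 3u + 4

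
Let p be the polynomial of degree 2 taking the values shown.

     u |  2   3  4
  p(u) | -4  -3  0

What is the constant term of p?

0

Write p(u) = au^2 + bu + c. Substituting each data point gives a linear system:
  4a + 2b + c = -4
  9a + 3b + c = -3
  16a + 4b + c = 0
Solving the system yields a = 1, b = -4, c = 0.
So p(u) = u^2 - 4u.
The constant term is 0.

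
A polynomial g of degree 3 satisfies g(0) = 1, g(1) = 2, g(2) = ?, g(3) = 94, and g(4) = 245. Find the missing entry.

23

The 4 known points determine the degree-3 polynomial uniquely.
Write g(n) = an^3 + bn^2 + cn + d. Substituting each data point gives a linear system:
  d = 1
  a + b + c + d = 2
  27a + 9b + 3c + d = 94
  64a + 16b + 4c + d = 245
Solving the system yields a = 5, b = -5, c = 1, d = 1.
So g(n) = 5n^3 - 5n^2 + n + 1.
Then g(2) = 23.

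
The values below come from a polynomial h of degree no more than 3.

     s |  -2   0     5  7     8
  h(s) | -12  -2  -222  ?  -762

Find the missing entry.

The 4 known points determine the degree-3 polynomial uniquely.
Write h(s) = as^3 + bs^2 + cs + d. Substituting each data point gives a linear system:
  -8a + 4b - 2c + d = -12
  d = -2
  125a + 25b + 5c + d = -222
  512a + 64b + 8c + d = -762
Solving the system yields a = -1, b = -4, c = 1, d = -2.
So h(s) = -s³ - 4s² + s - 2.
Then h(7) = -534.

-534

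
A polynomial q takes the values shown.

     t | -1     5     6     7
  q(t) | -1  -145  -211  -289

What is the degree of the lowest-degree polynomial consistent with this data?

2

Divided differences on the nodes -1, 5, 6, 7:
  order 0: -1  -145  -211  -289
  order 1: -24  -66  -78
  order 2: -6  -6
  order 3: 0
The order-2 divided differences are all -6 (nonzero) and every higher order vanishes, so the data lies on a polynomial of degree exactly 2.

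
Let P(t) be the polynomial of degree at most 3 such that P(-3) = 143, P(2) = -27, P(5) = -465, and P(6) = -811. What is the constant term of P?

5

Write P(t) = at^3 + bt^2 + ct + d. Substituting each data point gives a linear system:
  -27a + 9b - 3c + d = 143
  8a + 4b + 2c + d = -27
  125a + 25b + 5c + d = -465
  216a + 36b + 6c + d = -811
Solving the system yields a = -4, b = 2, c = -4, d = 5.
So P(t) = -4t³ + 2t² - 4t + 5.
The constant term is 5.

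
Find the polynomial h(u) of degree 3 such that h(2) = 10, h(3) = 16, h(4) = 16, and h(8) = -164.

h(u) = -u^3 + 6u^2 - 5u + 4

Using the Lagrange interpolation formula with nodes 2, 3, 4, 8:
  L_0(u) = (u - 3)(u - 4)(u - 8) / -12
  L_1(u) = (u - 2)(u - 4)(u - 8) / 5
  L_2(u) = (u - 2)(u - 3)(u - 8) / -8
  L_3(u) = (u - 2)(u - 3)(u - 4) / 120
Then h(u) = 10·L_0(u) + 16·L_1(u) + 16·L_2(u) - 164·L_3(u).
Expanding and collecting terms gives h(u) = -u^3 + 6u^2 - 5u + 4.
Check: h(8) = -164. ✓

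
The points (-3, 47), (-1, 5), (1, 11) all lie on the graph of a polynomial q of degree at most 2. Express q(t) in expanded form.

q(t) = 6t^2 + 3t + 2

Write q(t) = at^2 + bt + c. Substituting each data point gives a linear system:
  9a - 3b + c = 47
  a - b + c = 5
  a + b + c = 11
Solving the system yields a = 6, b = 3, c = 2.
So q(t) = 6t^2 + 3t + 2.
Check: q(-3) = 47. ✓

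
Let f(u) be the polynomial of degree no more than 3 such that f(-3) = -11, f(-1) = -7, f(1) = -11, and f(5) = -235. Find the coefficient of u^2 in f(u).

-4

Write f(u) = au^3 + bu^2 + cu + d. Substituting each data point gives a linear system:
  -27a + 9b - 3c + d = -11
  -a + b - c + d = -7
  a + b + c + d = -11
  125a + 25b + 5c + d = -235
Solving the system yields a = -1, b = -4, c = -1, d = -5.
So f(u) = -u^3 - 4u^2 - u - 5.
The coefficient of u^2 is -4.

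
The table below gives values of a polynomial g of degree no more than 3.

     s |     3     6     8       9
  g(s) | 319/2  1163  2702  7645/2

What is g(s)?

g(s) = 5s^3 + 2s^2 + (3/2)s + 2

Using the Lagrange interpolation formula with nodes 3, 6, 8, 9:
  L_0(s) = (s - 6)(s - 8)(s - 9) / -90
  L_1(s) = (s - 3)(s - 8)(s - 9) / 18
  L_2(s) = (s - 3)(s - 6)(s - 9) / -10
  L_3(s) = (s - 3)(s - 6)(s - 8) / 18
Then g(s) = 319/2·L_0(s) + 1163·L_1(s) + 2702·L_2(s) + 7645/2·L_3(s).
Expanding and collecting terms gives g(s) = 5s^3 + 2s^2 + (3/2)s + 2.
Check: g(8) = 2702. ✓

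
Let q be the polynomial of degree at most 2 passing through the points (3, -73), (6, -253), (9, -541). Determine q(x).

q(x) = -6x^2 - 6x - 1

Write q(x) = ax^2 + bx + c. Substituting each data point gives a linear system:
  9a + 3b + c = -73
  36a + 6b + c = -253
  81a + 9b + c = -541
Solving the system yields a = -6, b = -6, c = -1.
So q(x) = -6x^2 - 6x - 1.
Check: q(6) = -253. ✓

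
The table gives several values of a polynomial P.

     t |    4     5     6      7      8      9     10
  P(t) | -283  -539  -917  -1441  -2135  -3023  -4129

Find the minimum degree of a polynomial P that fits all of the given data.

Forward differences of the values at t = 4, 5, 6, 7, 8, 9, 10:
  P  : -283  -539  -917  -1441  -2135  -3023  -4129
  Δ  : -256  -378  -524  -694  -888  -1106
  Δ^2: -122  -146  -170  -194  -218
  Δ^3: -24  -24  -24  -24
  Δ^4: 0  0  0
  Δ^5: 0  0
  Δ^6: 0
The third differences are constant (-24) and nonzero, while all higher differences vanish, so the minimal degree is 3.

3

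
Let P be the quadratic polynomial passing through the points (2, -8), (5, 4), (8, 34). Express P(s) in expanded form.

P(s) = s^2 - 3s - 6

Using the Lagrange interpolation formula with nodes 2, 5, 8:
  L_0(s) = (s - 5)(s - 8) / 18
  L_1(s) = (s - 2)(s - 8) / -9
  L_2(s) = (s - 2)(s - 5) / 18
Then P(s) = -8·L_0(s) + 4·L_1(s) + 34·L_2(s).
Expanding and collecting terms gives P(s) = s² - 3s - 6.
Check: P(2) = -8. ✓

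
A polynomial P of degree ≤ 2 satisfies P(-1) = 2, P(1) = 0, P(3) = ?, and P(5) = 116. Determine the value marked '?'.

38

On equispaced nodes a degree-2 polynomial has vanishing third forward difference, so
  - P(-1) + 3·P(1) - 3·P(3) + P(5) = 0.
Substituting the known values and solving for P(3):
  -3·P(3) = -114
  P(3) = 38.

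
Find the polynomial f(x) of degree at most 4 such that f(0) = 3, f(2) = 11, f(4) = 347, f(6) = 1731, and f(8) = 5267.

Write f(x) = ax^4 + bx^3 + cx^2 + dx + e. Substituting each data point gives a linear system:
  e = 3
  16a + 8b + 4c + 2d + e = 11
  256a + 64b + 16c + 4d + e = 347
  1296a + 216b + 36c + 6d + e = 1731
  4096a + 512b + 64c + 8d + e = 5267
Solving the system yields a = 1, b = 3, c = -5, d = -6, e = 3.
So f(x) = x^4 + 3x^3 - 5x^2 - 6x + 3.
Check: f(0) = 3. ✓

f(x) = x^4 + 3x^3 - 5x^2 - 6x + 3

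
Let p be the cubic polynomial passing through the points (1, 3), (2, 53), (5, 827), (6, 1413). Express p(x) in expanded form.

p(x) = 6x^3 + 4x^2 - 4x - 3

Using the Lagrange interpolation formula with nodes 1, 2, 5, 6:
  L_0(x) = (x - 2)(x - 5)(x - 6) / -20
  L_1(x) = (x - 1)(x - 5)(x - 6) / 12
  L_2(x) = (x - 1)(x - 2)(x - 6) / -12
  L_3(x) = (x - 1)(x - 2)(x - 5) / 20
Then p(x) = 3·L_0(x) + 53·L_1(x) + 827·L_2(x) + 1413·L_3(x).
Expanding and collecting terms gives p(x) = 6x^3 + 4x^2 - 4x - 3.
Check: p(6) = 1413. ✓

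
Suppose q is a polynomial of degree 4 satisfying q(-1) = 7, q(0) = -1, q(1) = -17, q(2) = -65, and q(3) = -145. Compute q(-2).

Write q(x) = ax^4 + bx^3 + cx^2 + dx + e. Substituting each data point gives a linear system:
  a - b + c - d + e = 7
  e = -1
  a + b + c + d + e = -17
  16a + 8b + 4c + 2d + e = -65
  81a + 27b + 9c + 3d + e = -145
Solving the system yields a = 1, b = -6, c = -5, d = -6, e = -1.
So q(x) = x^4 - 6x^3 - 5x^2 - 6x - 1.
Then q(-2) = 55.

55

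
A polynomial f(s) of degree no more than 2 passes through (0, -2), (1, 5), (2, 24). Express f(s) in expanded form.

Using the Lagrange interpolation formula with nodes 0, 1, 2:
  L_0(s) = (s - 1)(s - 2) / 2
  L_1(s) = s(s - 2) / -1
  L_2(s) = s(s - 1) / 2
Then f(s) = -2·L_0(s) + 5·L_1(s) + 24·L_2(s).
Expanding and collecting terms gives f(s) = 6s^2 + s - 2.
Check: f(2) = 24. ✓

f(s) = 6s^2 + s - 2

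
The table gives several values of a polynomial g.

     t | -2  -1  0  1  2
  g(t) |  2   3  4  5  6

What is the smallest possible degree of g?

Forward differences of the values at t = -2, -1, 0, 1, 2:
  g  : 2  3  4  5  6
  Δ  : 1  1  1  1
  Δ^2: 0  0  0
  Δ^3: 0  0
  Δ^4: 0
The first differences are constant (1) and nonzero, while all higher differences vanish, so the minimal degree is 1.

1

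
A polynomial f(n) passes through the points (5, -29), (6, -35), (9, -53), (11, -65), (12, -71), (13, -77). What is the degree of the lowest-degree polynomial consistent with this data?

1

Divided differences on the nodes 5, 6, 9, 11, 12, 13:
  order 0: -29  -35  -53  -65  -71  -77
  order 1: -6  -6  -6  -6  -6
  order 2: 0  0  0  0
  order 3: 0  0  0
  order 4: 0  0
  order 5: 0
The order-1 divided differences are all -6 (nonzero) and every higher order vanishes, so the data lies on a polynomial of degree exactly 1.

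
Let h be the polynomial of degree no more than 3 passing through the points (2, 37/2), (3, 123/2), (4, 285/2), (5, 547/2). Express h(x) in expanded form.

Using the Lagrange interpolation formula with nodes 2, 3, 4, 5:
  L_0(x) = (x - 3)(x - 4)(x - 5) / -6
  L_1(x) = (x - 2)(x - 4)(x - 5) / 2
  L_2(x) = (x - 2)(x - 3)(x - 5) / -2
  L_3(x) = (x - 2)(x - 3)(x - 4) / 6
Then h(x) = 37/2·L_0(x) + 123/2·L_1(x) + 285/2·L_2(x) + 547/2·L_3(x).
Expanding and collecting terms gives h(x) = 2x³ + x² - 3/2.
Check: h(3) = 123/2. ✓

h(x) = 2x^3 + x^2 - 3/2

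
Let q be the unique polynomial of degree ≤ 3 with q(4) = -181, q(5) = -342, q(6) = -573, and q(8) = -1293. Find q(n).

q(n) = -2n^3 - 5n^2 + 6n + 3

Using the Lagrange interpolation formula with nodes 4, 5, 6, 8:
  L_0(n) = (n - 5)(n - 6)(n - 8) / -8
  L_1(n) = (n - 4)(n - 6)(n - 8) / 3
  L_2(n) = (n - 4)(n - 5)(n - 8) / -4
  L_3(n) = (n - 4)(n - 5)(n - 6) / 24
Then q(n) = -181·L_0(n) - 342·L_1(n) - 573·L_2(n) - 1293·L_3(n).
Expanding and collecting terms gives q(n) = -2n³ - 5n² + 6n + 3.
Check: q(5) = -342. ✓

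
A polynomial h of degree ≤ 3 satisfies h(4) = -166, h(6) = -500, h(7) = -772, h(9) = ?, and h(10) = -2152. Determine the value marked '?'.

The 4 known points determine the degree-3 polynomial uniquely.
Write h(x) = ax^3 + bx^2 + cx + d. Substituting each data point gives a linear system:
  64a + 16b + 4c + d = -166
  216a + 36b + 6c + d = -500
  343a + 49b + 7c + d = -772
  1000a + 100b + 10c + d = -2152
Solving the system yields a = -2, b = -1, c = -5, d = -2.
So h(x) = -2x³ - x² - 5x - 2.
Then h(9) = -1586.

-1586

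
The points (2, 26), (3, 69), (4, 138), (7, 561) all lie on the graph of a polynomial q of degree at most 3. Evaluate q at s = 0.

-6

Using the Lagrange interpolation formula with nodes 2, 3, 4, 7:
  L_0(s) = (s - 3)(s - 4)(s - 7) / -10
  L_1(s) = (s - 2)(s - 4)(s - 7) / 4
  L_2(s) = (s - 2)(s - 3)(s - 7) / -6
  L_3(s) = (s - 2)(s - 3)(s - 4) / 60
Then q(s) = 26·L_0(s) + 69·L_1(s) + 138·L_2(s) + 561·L_3(s).
Expanding and collecting terms gives q(s) = s^3 + 4s^2 + 4s - 6.
Evaluating at s = 0: q(0) = -6.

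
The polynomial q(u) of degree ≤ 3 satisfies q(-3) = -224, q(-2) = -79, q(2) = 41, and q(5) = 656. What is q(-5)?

Using the Lagrange interpolation formula with nodes -3, -2, 2, 5:
  L_0(u) = (u + 2)(u - 2)(u - 5) / -40
  L_1(u) = (u + 3)(u - 2)(u - 5) / 28
  L_2(u) = (u + 3)(u + 2)(u - 5) / -60
  L_3(u) = (u + 3)(u + 2)(u - 2) / 168
Then q(u) = -224·L_0(u) - 79·L_1(u) + 41·L_2(u) + 656·L_3(u).
Expanding and collecting terms gives q(u) = 6u^3 - 5u^2 + 6u + 1.
Evaluating at u = -5: q(-5) = -904.

-904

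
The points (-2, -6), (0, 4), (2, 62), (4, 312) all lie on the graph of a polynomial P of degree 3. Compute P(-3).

Write P(u) = au^3 + bu^2 + cu + d. Substituting each data point gives a linear system:
  -8a + 4b - 2c + d = -6
  d = 4
  8a + 4b + 2c + d = 62
  64a + 16b + 4c + d = 312
Solving the system yields a = 3, b = 6, c = 5, d = 4.
So P(u) = 3u^3 + 6u^2 + 5u + 4.
Then P(-3) = -38.

-38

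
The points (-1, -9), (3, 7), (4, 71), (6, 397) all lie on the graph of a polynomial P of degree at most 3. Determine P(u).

P(u) = 3u^3 - 6u^2 - 5u - 5

Write P(u) = au^3 + bu^2 + cu + d. Substituting each data point gives a linear system:
  -a + b - c + d = -9
  27a + 9b + 3c + d = 7
  64a + 16b + 4c + d = 71
  216a + 36b + 6c + d = 397
Solving the system yields a = 3, b = -6, c = -5, d = -5.
So P(u) = 3u^3 - 6u^2 - 5u - 5.
Check: P(-1) = -9. ✓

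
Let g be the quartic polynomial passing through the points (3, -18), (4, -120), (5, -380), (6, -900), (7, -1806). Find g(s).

Write g(s) = as^4 + bs^3 + cs^2 + ds + e. Substituting each data point gives a linear system:
  81a + 27b + 9c + 3d + e = -18
  256a + 64b + 16c + 4d + e = -120
  625a + 125b + 25c + 5d + e = -380
  1296a + 216b + 36c + 6d + e = -900
  2401a + 343b + 49c + 7d + e = -1806
Solving the system yields a = -1, b = 1, c = 6, d = -6, e = 0.
So g(s) = -s⁴ + s³ + 6s² - 6s.
Check: g(6) = -900. ✓

g(s) = -s^4 + s^3 + 6s^2 - 6s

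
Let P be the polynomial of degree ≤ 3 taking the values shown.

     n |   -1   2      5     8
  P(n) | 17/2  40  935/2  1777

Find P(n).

P(n) = 3n^3 + 4n^2 - (5/2)n + 5

Using the Lagrange interpolation formula with nodes -1, 2, 5, 8:
  L_0(n) = (n - 2)(n - 5)(n - 8) / -162
  L_1(n) = (n + 1)(n - 5)(n - 8) / 54
  L_2(n) = (n + 1)(n - 2)(n - 8) / -54
  L_3(n) = (n + 1)(n - 2)(n - 5) / 162
Then P(n) = 17/2·L_0(n) + 40·L_1(n) + 935/2·L_2(n) + 1777·L_3(n).
Expanding and collecting terms gives P(n) = 3n^3 + 4n^2 - (5/2)n + 5.
Check: P(2) = 40. ✓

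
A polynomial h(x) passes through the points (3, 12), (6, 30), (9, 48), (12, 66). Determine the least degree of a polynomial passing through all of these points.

1

Forward differences of the values at x = 3, 6, 9, 12:
  h  : 12  30  48  66
  Δ  : 18  18  18
  Δ^2: 0  0
  Δ^3: 0
The first differences are constant (18) and nonzero, while all higher differences vanish, so the minimal degree is 1.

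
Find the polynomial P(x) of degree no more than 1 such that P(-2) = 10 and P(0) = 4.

P(x) = -3x + 4

Write P(x) = ax + b. Substituting each data point gives a linear system:
  -2a + b = 10
  b = 4
Solving the system yields a = -3, b = 4.
So P(x) = -3x + 4.
Check: P(-2) = 10. ✓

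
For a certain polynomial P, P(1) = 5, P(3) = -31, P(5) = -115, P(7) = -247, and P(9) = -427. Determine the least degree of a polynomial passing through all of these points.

Forward differences of the values at s = 1, 3, 5, 7, 9:
  P  : 5  -31  -115  -247  -427
  Δ  : -36  -84  -132  -180
  Δ^2: -48  -48  -48
  Δ^3: 0  0
  Δ^4: 0
The second differences are constant (-48) and nonzero, while all higher differences vanish, so the minimal degree is 2.

2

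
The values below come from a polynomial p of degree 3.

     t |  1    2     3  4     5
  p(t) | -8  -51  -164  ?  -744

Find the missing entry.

The 4 known points determine the degree-3 polynomial uniquely.
Write p(t) = at^3 + bt^2 + ct + d. Substituting each data point gives a linear system:
  a + b + c + d = -8
  8a + 4b + 2c + d = -51
  27a + 9b + 3c + d = -164
  125a + 25b + 5c + d = -744
Solving the system yields a = -6, b = 1, c = -4, d = 1.
So p(t) = -6t^3 + t^2 - 4t + 1.
Then p(4) = -383.

-383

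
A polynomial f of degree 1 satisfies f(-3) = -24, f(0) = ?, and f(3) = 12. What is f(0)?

The 2 known points determine the degree-1 polynomial uniquely.
Write f(n) = an + b. Substituting each data point gives a linear system:
  -3a + b = -24
  3a + b = 12
Solving the system yields a = 6, b = -6.
So f(n) = 6n - 6.
Then f(0) = -6.

-6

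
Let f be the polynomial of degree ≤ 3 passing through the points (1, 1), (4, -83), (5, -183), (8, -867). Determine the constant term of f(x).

-3

Write f(x) = ax^3 + bx^2 + cx + d. Substituting each data point gives a linear system:
  a + b + c + d = 1
  64a + 16b + 4c + d = -83
  125a + 25b + 5c + d = -183
  512a + 64b + 8c + d = -867
Solving the system yields a = -2, b = 2, c = 4, d = -3.
So f(x) = -2x³ + 2x² + 4x - 3.
The constant term is -3.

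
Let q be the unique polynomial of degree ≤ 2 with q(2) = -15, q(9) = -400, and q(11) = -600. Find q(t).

Write q(t) = at^2 + bt + c. Substituting each data point gives a linear system:
  4a + 2b + c = -15
  81a + 9b + c = -400
  121a + 11b + c = -600
Solving the system yields a = -5, b = 0, c = 5.
So q(t) = -5t^2 + 5.
Check: q(9) = -400. ✓

q(t) = -5t^2 + 5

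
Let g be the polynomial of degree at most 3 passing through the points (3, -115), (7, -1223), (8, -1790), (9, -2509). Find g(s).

Write g(s) = as^3 + bs^2 + cs + d. Substituting each data point gives a linear system:
  27a + 9b + 3c + d = -115
  343a + 49b + 7c + d = -1223
  512a + 64b + 8c + d = -1790
  729a + 81b + 9c + d = -2509
Solving the system yields a = -3, b = -4, c = 0, d = 2.
So g(s) = -3s^3 - 4s^2 + 2.
Check: g(9) = -2509. ✓

g(s) = -3s^3 - 4s^2 + 2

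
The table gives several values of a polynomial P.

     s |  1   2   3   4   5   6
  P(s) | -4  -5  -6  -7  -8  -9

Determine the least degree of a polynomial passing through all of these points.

1

Forward differences of the values at s = 1, 2, 3, 4, 5, 6:
  P  : -4  -5  -6  -7  -8  -9
  Δ  : -1  -1  -1  -1  -1
  Δ^2: 0  0  0  0
  Δ^3: 0  0  0
  Δ^4: 0  0
  Δ^5: 0
The first differences are constant (-1) and nonzero, while all higher differences vanish, so the minimal degree is 1.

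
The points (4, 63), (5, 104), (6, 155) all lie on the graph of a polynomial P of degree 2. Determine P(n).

Using the Lagrange interpolation formula with nodes 4, 5, 6:
  L_0(n) = (n - 5)(n - 6) / 2
  L_1(n) = (n - 4)(n - 6) / -1
  L_2(n) = (n - 4)(n - 5) / 2
Then P(n) = 63·L_0(n) + 104·L_1(n) + 155·L_2(n).
Expanding and collecting terms gives P(n) = 5n^2 - 4n - 1.
Check: P(4) = 63. ✓

P(n) = 5n^2 - 4n - 1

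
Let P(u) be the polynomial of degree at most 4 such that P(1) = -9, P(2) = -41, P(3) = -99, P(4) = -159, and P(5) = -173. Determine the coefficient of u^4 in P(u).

Write P(u) = au^4 + bu^3 + cu^2 + du + e. Substituting each data point gives a linear system:
  a + b + c + d + e = -9
  16a + 8b + 4c + 2d + e = -41
  81a + 27b + 9c + 3d + e = -99
  256a + 64b + 16c + 4d + e = -159
  625a + 125b + 25c + 5d + e = -173
Solving the system yields a = 1, b = -6, c = -2, d = 1, e = -3.
So P(u) = u⁴ - 6u³ - 2u² + u - 3.
The leading coefficient is 1.

1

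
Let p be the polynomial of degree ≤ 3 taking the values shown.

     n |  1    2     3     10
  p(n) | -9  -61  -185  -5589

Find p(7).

Using the Lagrange interpolation formula with nodes 1, 2, 3, 10:
  L_0(n) = (n - 2)(n - 3)(n - 10) / -18
  L_1(n) = (n - 1)(n - 3)(n - 10) / 8
  L_2(n) = (n - 1)(n - 2)(n - 10) / -14
  L_3(n) = (n - 1)(n - 2)(n - 3) / 504
Then p(n) = -9·L_0(n) - 61·L_1(n) - 185·L_2(n) - 5589·L_3(n).
Expanding and collecting terms gives p(n) = -5n^3 - 6n^2 + n + 1.
Evaluating at n = 7: p(7) = -2001.

-2001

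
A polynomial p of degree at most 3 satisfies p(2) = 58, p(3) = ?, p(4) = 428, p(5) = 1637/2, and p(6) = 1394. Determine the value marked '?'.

373/2

The 4 known points determine the degree-3 polynomial uniquely.
Write p(x) = ax^3 + bx^2 + cx + d. Substituting each data point gives a linear system:
  8a + 4b + 2c + d = 58
  64a + 16b + 4c + d = 428
  125a + 25b + 5c + d = 1637/2
  216a + 36b + 6c + d = 1394
Solving the system yields a = 6, b = 5/2, c = 2, d = -4.
So p(x) = 6x^3 + (5/2)x^2 + 2x - 4.
Then p(3) = 373/2.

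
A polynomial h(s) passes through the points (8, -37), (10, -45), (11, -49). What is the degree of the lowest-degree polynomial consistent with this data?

1

Divided differences on the nodes 8, 10, 11:
  order 0: -37  -45  -49
  order 1: -4  -4
  order 2: 0
The order-1 divided differences are all -4 (nonzero) and every higher order vanishes, so the data lies on a polynomial of degree exactly 1.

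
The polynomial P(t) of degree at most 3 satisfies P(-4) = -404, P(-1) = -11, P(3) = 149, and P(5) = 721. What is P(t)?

P(t) = 6t^3 - t^2 - 4

Using the Lagrange interpolation formula with nodes -4, -1, 3, 5:
  L_0(t) = (t + 1)(t - 3)(t - 5) / -189
  L_1(t) = (t + 4)(t - 3)(t - 5) / 72
  L_2(t) = (t + 4)(t + 1)(t - 5) / -56
  L_3(t) = (t + 4)(t + 1)(t - 3) / 108
Then P(t) = -404·L_0(t) - 11·L_1(t) + 149·L_2(t) + 721·L_3(t).
Expanding and collecting terms gives P(t) = 6t^3 - t^2 - 4.
Check: P(-1) = -11. ✓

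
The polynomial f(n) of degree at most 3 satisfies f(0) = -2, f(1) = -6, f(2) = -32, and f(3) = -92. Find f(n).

Write f(n) = an^3 + bn^2 + cn + d. Substituting each data point gives a linear system:
  d = -2
  a + b + c + d = -6
  8a + 4b + 2c + d = -32
  27a + 9b + 3c + d = -92
Solving the system yields a = -2, b = -5, c = 3, d = -2.
So f(n) = -2n^3 - 5n^2 + 3n - 2.
Check: f(2) = -32. ✓

f(n) = -2n^3 - 5n^2 + 3n - 2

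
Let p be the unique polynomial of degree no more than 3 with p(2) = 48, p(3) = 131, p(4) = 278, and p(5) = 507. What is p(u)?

Write p(u) = au^3 + bu^2 + cu + d. Substituting each data point gives a linear system:
  8a + 4b + 2c + d = 48
  27a + 9b + 3c + d = 131
  64a + 16b + 4c + d = 278
  125a + 25b + 5c + d = 507
Solving the system yields a = 3, b = 5, c = 1, d = 2.
So p(u) = 3u^3 + 5u^2 + u + 2.
Check: p(2) = 48. ✓

p(u) = 3u^3 + 5u^2 + u + 2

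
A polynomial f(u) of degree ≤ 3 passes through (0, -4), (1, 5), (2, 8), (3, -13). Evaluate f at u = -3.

113

Write f(u) = au^3 + bu^2 + cu + d. Substituting each data point gives a linear system:
  d = -4
  a + b + c + d = 5
  8a + 4b + 2c + d = 8
  27a + 9b + 3c + d = -13
Solving the system yields a = -3, b = 6, c = 6, d = -4.
So f(u) = -3u^3 + 6u^2 + 6u - 4.
Then f(-3) = 113.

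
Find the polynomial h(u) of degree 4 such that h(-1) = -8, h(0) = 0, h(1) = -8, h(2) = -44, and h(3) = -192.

Using the Lagrange interpolation formula with nodes -1, 0, 1, 2, 3:
  L_0(u) = u(u - 1)(u - 2)(u - 3) / 24
  L_1(u) = (u + 1)(u - 1)(u - 2)(u - 3) / -6
  L_2(u) = (u + 1)u(u - 2)(u - 3) / 4
  L_3(u) = (u + 1)u(u - 1)(u - 3) / -6
  L_4(u) = (u + 1)u(u - 1)(u - 2) / 24
Then h(u) = -8·L_0(u) + 0·L_1(u) - 8·L_2(u) - 44·L_3(u) - 192·L_4(u).
Expanding and collecting terms gives h(u) = -3u^4 + 4u^3 - 5u^2 - 4u.
Check: h(3) = -192. ✓

h(u) = -3u^4 + 4u^3 - 5u^2 - 4u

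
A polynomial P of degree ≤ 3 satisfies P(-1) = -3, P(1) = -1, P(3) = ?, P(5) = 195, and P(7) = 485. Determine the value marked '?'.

On equispaced nodes a degree-3 polynomial has vanishing fourth forward difference, so
  P(-1) - 4·P(1) + 6·P(3) - 4·P(5) + P(7) = 0.
Substituting the known values and solving for P(3):
  6·P(3) = 294
  P(3) = 49.

49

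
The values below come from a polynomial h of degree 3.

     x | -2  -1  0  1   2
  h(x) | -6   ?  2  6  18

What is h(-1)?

0

The 4 known points determine the degree-3 polynomial uniquely.
Write h(x) = ax^3 + bx^2 + cx + d. Substituting each data point gives a linear system:
  -8a + 4b - 2c + d = -6
  d = 2
  a + b + c + d = 6
  8a + 4b + 2c + d = 18
Solving the system yields a = 1, b = 1, c = 2, d = 2.
So h(x) = x^3 + x^2 + 2x + 2.
Then h(-1) = 0.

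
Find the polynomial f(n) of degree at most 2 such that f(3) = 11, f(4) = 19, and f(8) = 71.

Write f(n) = an^2 + bn + c. Substituting each data point gives a linear system:
  9a + 3b + c = 11
  16a + 4b + c = 19
  64a + 8b + c = 71
Solving the system yields a = 1, b = 1, c = -1.
So f(n) = n^2 + n - 1.
Check: f(3) = 11. ✓

f(n) = n^2 + n - 1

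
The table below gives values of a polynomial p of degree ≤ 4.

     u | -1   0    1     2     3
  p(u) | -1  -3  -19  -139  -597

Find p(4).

-1771

Write p(u) = au^4 + bu^3 + cu^2 + du + e. Substituting each data point gives a linear system:
  a - b + c - d + e = -1
  e = -3
  a + b + c + d + e = -19
  16a + 8b + 4c + 2d + e = -139
  81a + 27b + 9c + 3d + e = -597
Solving the system yields a = -6, b = -3, c = -1, d = -6, e = -3.
So p(u) = -6u⁴ - 3u³ - u² - 6u - 3.
Then p(4) = -1771.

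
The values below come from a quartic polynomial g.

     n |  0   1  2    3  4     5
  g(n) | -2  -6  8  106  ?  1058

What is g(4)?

402

The 5 known points determine the degree-4 polynomial uniquely.
Write g(n) = an^4 + bn^3 + cn^2 + dn + e. Substituting each data point gives a linear system:
  e = -2
  a + b + c + d + e = -6
  16a + 8b + 4c + 2d + e = 8
  81a + 27b + 9c + 3d + e = 106
  625a + 125b + 25c + 5d + e = 1058
Solving the system yields a = 2, b = -1, c = -2, d = -3, e = -2.
So g(n) = 2n^4 - n^3 - 2n^2 - 3n - 2.
Then g(4) = 402.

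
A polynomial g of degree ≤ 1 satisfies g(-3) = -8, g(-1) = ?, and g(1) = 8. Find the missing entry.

0

On equispaced nodes a degree-1 polynomial has vanishing second forward difference, so
  g(-3) - 2·g(-1) + g(1) = 0.
Substituting the known values and solving for g(-1):
  -2·g(-1) = 0
  g(-1) = 0.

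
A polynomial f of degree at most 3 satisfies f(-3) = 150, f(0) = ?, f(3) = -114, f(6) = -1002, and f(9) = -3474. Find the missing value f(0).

On equispaced nodes a degree-3 polynomial has vanishing fourth forward difference, so
  f(-3) - 4·f(0) + 6·f(3) - 4·f(6) + f(9) = 0.
Substituting the known values and solving for f(0):
  -4·f(0) = 0
  f(0) = 0.

0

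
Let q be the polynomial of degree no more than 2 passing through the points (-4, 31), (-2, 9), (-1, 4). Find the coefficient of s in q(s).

1

Write q(s) = as^2 + bs + c. Substituting each data point gives a linear system:
  16a - 4b + c = 31
  4a - 2b + c = 9
  a - b + c = 4
Solving the system yields a = 2, b = 1, c = 3.
So q(s) = 2s^2 + s + 3.
The coefficient of s is 1.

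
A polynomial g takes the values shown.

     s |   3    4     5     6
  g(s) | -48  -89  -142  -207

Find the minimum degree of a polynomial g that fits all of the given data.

Forward differences of the values at s = 3, 4, 5, 6:
  g  : -48  -89  -142  -207
  Δ  : -41  -53  -65
  Δ^2: -12  -12
  Δ^3: 0
The second differences are constant (-12) and nonzero, while all higher differences vanish, so the minimal degree is 2.

2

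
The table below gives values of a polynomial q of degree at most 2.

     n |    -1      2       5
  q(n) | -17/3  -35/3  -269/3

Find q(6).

-395/3

Write q(n) = an^2 + bn + c. Substituting each data point gives a linear system:
  a - b + c = -17/3
  4a + 2b + c = -35/3
  25a + 5b + c = -269/3
Solving the system yields a = -4, b = 2, c = 1/3.
So q(n) = -4n^2 + 2n + 1/3.
Then q(6) = -395/3.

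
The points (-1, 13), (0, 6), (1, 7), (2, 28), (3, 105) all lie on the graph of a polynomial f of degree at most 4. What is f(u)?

f(u) = u^4 + 3u^2 - 3u + 6

Using the Lagrange interpolation formula with nodes -1, 0, 1, 2, 3:
  L_0(u) = u(u - 1)(u - 2)(u - 3) / 24
  L_1(u) = (u + 1)(u - 1)(u - 2)(u - 3) / -6
  L_2(u) = (u + 1)u(u - 2)(u - 3) / 4
  L_3(u) = (u + 1)u(u - 1)(u - 3) / -6
  L_4(u) = (u + 1)u(u - 1)(u - 2) / 24
Then f(u) = 13·L_0(u) + 6·L_1(u) + 7·L_2(u) + 28·L_3(u) + 105·L_4(u).
Expanding and collecting terms gives f(u) = u⁴ + 3u² - 3u + 6.
Check: f(0) = 6. ✓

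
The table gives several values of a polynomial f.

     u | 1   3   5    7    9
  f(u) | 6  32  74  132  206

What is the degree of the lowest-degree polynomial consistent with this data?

Forward differences of the values at u = 1, 3, 5, 7, 9:
  f  : 6  32  74  132  206
  Δ  : 26  42  58  74
  Δ^2: 16  16  16
  Δ^3: 0  0
  Δ^4: 0
The second differences are constant (16) and nonzero, while all higher differences vanish, so the minimal degree is 2.

2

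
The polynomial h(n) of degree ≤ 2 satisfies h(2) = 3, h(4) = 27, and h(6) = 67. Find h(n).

h(n) = 2n^2 - 5

Using the Lagrange interpolation formula with nodes 2, 4, 6:
  L_0(n) = (n - 4)(n - 6) / 8
  L_1(n) = (n - 2)(n - 6) / -4
  L_2(n) = (n - 2)(n - 4) / 8
Then h(n) = 3·L_0(n) + 27·L_1(n) + 67·L_2(n).
Expanding and collecting terms gives h(n) = 2n^2 - 5.
Check: h(4) = 27. ✓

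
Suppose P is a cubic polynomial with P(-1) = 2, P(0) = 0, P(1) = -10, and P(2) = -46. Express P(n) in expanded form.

Write P(n) = an^3 + bn^2 + cn + d. Substituting each data point gives a linear system:
  -a + b - c + d = 2
  d = 0
  a + b + c + d = -10
  8a + 4b + 2c + d = -46
Solving the system yields a = -3, b = -4, c = -3, d = 0.
So P(n) = -3n^3 - 4n^2 - 3n.
Check: P(-1) = 2. ✓

P(n) = -3n^3 - 4n^2 - 3n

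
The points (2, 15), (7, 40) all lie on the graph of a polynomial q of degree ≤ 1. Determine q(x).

q(x) = 5x + 5

Write q(x) = ax + b. Substituting each data point gives a linear system:
  2a + b = 15
  7a + b = 40
Solving the system yields a = 5, b = 5.
So q(x) = 5x + 5.
Check: q(7) = 40. ✓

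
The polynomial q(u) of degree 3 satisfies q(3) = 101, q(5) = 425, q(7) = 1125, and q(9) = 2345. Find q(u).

Write q(u) = au^3 + bu^2 + cu + d. Substituting each data point gives a linear system:
  27a + 9b + 3c + d = 101
  125a + 25b + 5c + d = 425
  343a + 49b + 7c + d = 1125
  729a + 81b + 9c + d = 2345
Solving the system yields a = 3, b = 2, c = -1, d = 5.
So q(u) = 3u^3 + 2u^2 - u + 5.
Check: q(3) = 101. ✓

q(u) = 3u^3 + 2u^2 - u + 5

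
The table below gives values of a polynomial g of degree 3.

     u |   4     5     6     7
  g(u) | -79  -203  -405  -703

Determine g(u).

g(u) = -3u^3 + 6u^2 + 5u - 3

Using the Lagrange interpolation formula with nodes 4, 5, 6, 7:
  L_0(u) = (u - 5)(u - 6)(u - 7) / -6
  L_1(u) = (u - 4)(u - 6)(u - 7) / 2
  L_2(u) = (u - 4)(u - 5)(u - 7) / -2
  L_3(u) = (u - 4)(u - 5)(u - 6) / 6
Then g(u) = -79·L_0(u) - 203·L_1(u) - 405·L_2(u) - 703·L_3(u).
Expanding and collecting terms gives g(u) = -3u^3 + 6u^2 + 5u - 3.
Check: g(4) = -79. ✓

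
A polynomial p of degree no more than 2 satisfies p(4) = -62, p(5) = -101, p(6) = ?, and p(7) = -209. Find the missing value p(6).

On equispaced nodes a degree-2 polynomial has vanishing third forward difference, so
  - p(4) + 3·p(5) - 3·p(6) + p(7) = 0.
Substituting the known values and solving for p(6):
  -3·p(6) = 450
  p(6) = -150.

-150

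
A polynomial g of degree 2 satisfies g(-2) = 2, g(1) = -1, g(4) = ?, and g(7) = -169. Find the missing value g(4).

-58

On equispaced nodes a degree-2 polynomial has vanishing third forward difference, so
  - g(-2) + 3·g(1) - 3·g(4) + g(7) = 0.
Substituting the known values and solving for g(4):
  -3·g(4) = 174
  g(4) = -58.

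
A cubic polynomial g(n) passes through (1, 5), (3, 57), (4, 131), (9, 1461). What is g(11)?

Using the Lagrange interpolation formula with nodes 1, 3, 4, 9:
  L_0(n) = (n - 3)(n - 4)(n - 9) / -48
  L_1(n) = (n - 1)(n - 4)(n - 9) / 12
  L_2(n) = (n - 1)(n - 3)(n - 9) / -15
  L_3(n) = (n - 1)(n - 3)(n - 4) / 240
Then g(n) = 5·L_0(n) + 57·L_1(n) + 131·L_2(n) + 1461·L_3(n).
Expanding and collecting terms gives g(n) = 2n^3 + 3.
Evaluating at n = 11: g(11) = 2665.

2665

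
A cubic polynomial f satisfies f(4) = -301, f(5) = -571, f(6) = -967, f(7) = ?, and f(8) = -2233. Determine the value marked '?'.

-1513

On equispaced nodes a degree-3 polynomial has vanishing fourth forward difference, so
  f(4) - 4·f(5) + 6·f(6) - 4·f(7) + f(8) = 0.
Substituting the known values and solving for f(7):
  -4·f(7) = 6052
  f(7) = -1513.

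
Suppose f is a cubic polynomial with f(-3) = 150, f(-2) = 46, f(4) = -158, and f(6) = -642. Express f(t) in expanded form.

f(t) = -4t^3 + 6t^2 + 2t - 6

Write f(t) = at^3 + bt^2 + ct + d. Substituting each data point gives a linear system:
  -27a + 9b - 3c + d = 150
  -8a + 4b - 2c + d = 46
  64a + 16b + 4c + d = -158
  216a + 36b + 6c + d = -642
Solving the system yields a = -4, b = 6, c = 2, d = -6.
So f(t) = -4t^3 + 6t^2 + 2t - 6.
Check: f(6) = -642. ✓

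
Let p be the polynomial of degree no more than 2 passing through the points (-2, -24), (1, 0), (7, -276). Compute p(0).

Write p(s) = as^2 + bs + c. Substituting each data point gives a linear system:
  4a - 2b + c = -24
  a + b + c = 0
  49a + 7b + c = -276
Solving the system yields a = -6, b = 2, c = 4.
So p(s) = -6s² + 2s + 4.
Then p(0) = 4.

4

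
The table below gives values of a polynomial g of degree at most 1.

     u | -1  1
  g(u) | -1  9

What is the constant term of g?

Write g(u) = au + b. Substituting each data point gives a linear system:
  -a + b = -1
  a + b = 9
Solving the system yields a = 5, b = 4.
So g(u) = 5u + 4.
The constant term is 4.

4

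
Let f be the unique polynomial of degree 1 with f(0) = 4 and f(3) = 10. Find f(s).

Using the Lagrange interpolation formula with nodes 0, 3:
  L_0(s) = (s - 3) / -3
  L_1(s) = s / 3
Then f(s) = 4·L_0(s) + 10·L_1(s).
Expanding and collecting terms gives f(s) = 2s + 4.
Check: f(3) = 10. ✓

f(s) = 2s + 4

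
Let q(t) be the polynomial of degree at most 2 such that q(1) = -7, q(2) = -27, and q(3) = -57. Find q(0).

Using the Lagrange interpolation formula with nodes 1, 2, 3:
  L_0(t) = (t - 2)(t - 3) / 2
  L_1(t) = (t - 1)(t - 3) / -1
  L_2(t) = (t - 1)(t - 2) / 2
Then q(t) = -7·L_0(t) - 27·L_1(t) - 57·L_2(t).
Expanding and collecting terms gives q(t) = -5t² - 5t + 3.
Evaluating at t = 0: q(0) = 3.

3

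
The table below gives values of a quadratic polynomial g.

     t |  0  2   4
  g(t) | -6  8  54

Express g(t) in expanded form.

g(t) = 4t^2 - t - 6

Write g(t) = at^2 + bt + c. Substituting each data point gives a linear system:
  c = -6
  4a + 2b + c = 8
  16a + 4b + c = 54
Solving the system yields a = 4, b = -1, c = -6.
So g(t) = 4t^2 - t - 6.
Check: g(0) = -6. ✓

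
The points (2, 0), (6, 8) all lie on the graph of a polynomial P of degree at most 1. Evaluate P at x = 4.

4

Write P(x) = ax + b. Substituting each data point gives a linear system:
  2a + b = 0
  6a + b = 8
Solving the system yields a = 2, b = -4.
So P(x) = 2x - 4.
Then P(4) = 4.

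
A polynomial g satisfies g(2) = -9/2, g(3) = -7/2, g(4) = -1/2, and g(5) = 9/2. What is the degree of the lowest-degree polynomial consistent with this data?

Forward differences of the values at n = 2, 3, 4, 5:
  g  : -9/2  -7/2  -1/2  9/2
  Δ  : 1  3  5
  Δ^2: 2  2
  Δ^3: 0
The second differences are constant (2) and nonzero, while all higher differences vanish, so the minimal degree is 2.

2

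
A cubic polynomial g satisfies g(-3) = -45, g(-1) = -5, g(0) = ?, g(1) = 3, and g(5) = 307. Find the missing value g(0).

The 4 known points determine the degree-3 polynomial uniquely.
Write g(n) = an^3 + bn^2 + cn + d. Substituting each data point gives a linear system:
  -27a + 9b - 3c + d = -45
  -a + b - c + d = -5
  a + b + c + d = 3
  125a + 25b + 5c + d = 307
Solving the system yields a = 2, b = 2, c = 2, d = -3.
So g(n) = 2n³ + 2n² + 2n - 3.
Then g(0) = -3.

-3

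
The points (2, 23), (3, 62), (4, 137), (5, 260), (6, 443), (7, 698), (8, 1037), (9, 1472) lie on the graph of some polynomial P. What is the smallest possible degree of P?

Forward differences of the values at x = 2, 3, 4, 5, 6, 7, 8, 9:
  P  : 23  62  137  260  443  698  1037  1472
  Δ  : 39  75  123  183  255  339  435
  Δ^2: 36  48  60  72  84  96
  Δ^3: 12  12  12  12  12
  Δ^4: 0  0  0  0
  Δ^5: 0  0  0
  Δ^6: 0  0
  Δ^7: 0
The third differences are constant (12) and nonzero, while all higher differences vanish, so the minimal degree is 3.

3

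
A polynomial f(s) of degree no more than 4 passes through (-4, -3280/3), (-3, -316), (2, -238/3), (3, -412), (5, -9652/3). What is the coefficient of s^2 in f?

Write f(s) = as^4 + bs^3 + cs^2 + ds + e. Substituting each data point gives a linear system:
  256a - 64b + 16c - 4d + e = -3280/3
  81a - 27b + 9c - 3d + e = -316
  16a + 8b + 4c + 2d + e = -238/3
  81a + 27b + 9c + 3d + e = -412
  625a + 125b + 25c + 5d + e = -9652/3
Solving the system yields a = -5, b = -5/3, c = 5, d = -1, e = -4.
So f(s) = -5s^4 - (5/3)s^3 + 5s^2 - s - 4.
The coefficient of s^2 is 5.

5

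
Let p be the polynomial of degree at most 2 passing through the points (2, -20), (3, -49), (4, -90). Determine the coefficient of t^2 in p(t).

-6

Write p(t) = at^2 + bt + c. Substituting each data point gives a linear system:
  4a + 2b + c = -20
  9a + 3b + c = -49
  16a + 4b + c = -90
Solving the system yields a = -6, b = 1, c = 2.
So p(t) = -6t² + t + 2.
The leading coefficient is -6.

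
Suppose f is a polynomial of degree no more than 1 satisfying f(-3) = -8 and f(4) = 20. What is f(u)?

f(u) = 4u + 4

Using the Lagrange interpolation formula with nodes -3, 4:
  L_0(u) = (u - 4) / -7
  L_1(u) = (u + 3) / 7
Then f(u) = -8·L_0(u) + 20·L_1(u).
Expanding and collecting terms gives f(u) = 4u + 4.
Check: f(-3) = -8. ✓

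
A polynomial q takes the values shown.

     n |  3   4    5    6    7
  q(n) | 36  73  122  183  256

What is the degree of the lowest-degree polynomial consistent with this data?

2

Forward differences of the values at n = 3, 4, 5, 6, 7:
  q  : 36  73  122  183  256
  Δ  : 37  49  61  73
  Δ^2: 12  12  12
  Δ^3: 0  0
  Δ^4: 0
The second differences are constant (12) and nonzero, while all higher differences vanish, so the minimal degree is 2.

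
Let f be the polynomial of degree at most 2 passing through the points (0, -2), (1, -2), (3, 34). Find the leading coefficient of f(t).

Write f(t) = at^2 + bt + c. Substituting each data point gives a linear system:
  c = -2
  a + b + c = -2
  9a + 3b + c = 34
Solving the system yields a = 6, b = -6, c = -2.
So f(t) = 6t² - 6t - 2.
The leading coefficient is 6.

6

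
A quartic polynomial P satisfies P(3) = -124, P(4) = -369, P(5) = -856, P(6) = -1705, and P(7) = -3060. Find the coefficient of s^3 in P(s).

Write P(s) = as^4 + bs^3 + cs^2 + ds + e. Substituting each data point gives a linear system:
  81a + 27b + 9c + 3d + e = -124
  256a + 64b + 16c + 4d + e = -369
  625a + 125b + 25c + 5d + e = -856
  1296a + 216b + 36c + 6d + e = -1705
  2401a + 343b + 49c + 7d + e = -3060
Solving the system yields a = -1, b = -2, c = 0, d = 4, e = -1.
So P(s) = -s^4 - 2s^3 + 4s - 1.
The coefficient of s^3 is -2.

-2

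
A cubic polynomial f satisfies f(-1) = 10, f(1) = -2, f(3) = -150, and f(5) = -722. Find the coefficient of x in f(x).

Write f(x) = ax^3 + bx^2 + cx + d. Substituting each data point gives a linear system:
  -a + b - c + d = 10
  a + b + c + d = -2
  27a + 9b + 3c + d = -150
  125a + 25b + 5c + d = -722
Solving the system yields a = -6, b = 1, c = 0, d = 3.
So f(x) = -6x³ + x² + 3.
The coefficient of x is 0.

0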